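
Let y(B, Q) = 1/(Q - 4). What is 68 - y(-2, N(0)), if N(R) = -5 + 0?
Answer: 613/9 ≈ 68.111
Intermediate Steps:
N(R) = -5
y(B, Q) = 1/(-4 + Q)
68 - y(-2, N(0)) = 68 - 1/(-4 - 5) = 68 - 1/(-9) = 68 - 1*(-⅑) = 68 + ⅑ = 613/9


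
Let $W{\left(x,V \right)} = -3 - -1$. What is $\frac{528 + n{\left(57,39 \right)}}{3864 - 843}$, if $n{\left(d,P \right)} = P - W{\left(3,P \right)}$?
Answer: $\frac{569}{3021} \approx 0.18835$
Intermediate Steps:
$W{\left(x,V \right)} = -2$ ($W{\left(x,V \right)} = -3 + 1 = -2$)
$n{\left(d,P \right)} = 2 + P$ ($n{\left(d,P \right)} = P - -2 = P + 2 = 2 + P$)
$\frac{528 + n{\left(57,39 \right)}}{3864 - 843} = \frac{528 + \left(2 + 39\right)}{3864 - 843} = \frac{528 + 41}{3021} = 569 \cdot \frac{1}{3021} = \frac{569}{3021}$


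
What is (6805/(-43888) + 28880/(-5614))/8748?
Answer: -217614785/359232584256 ≈ -0.00060578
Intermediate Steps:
(6805/(-43888) + 28880/(-5614))/8748 = (6805*(-1/43888) + 28880*(-1/5614))*(1/8748) = (-6805/43888 - 14440/2807)*(1/8748) = -652844355/123193616*1/8748 = -217614785/359232584256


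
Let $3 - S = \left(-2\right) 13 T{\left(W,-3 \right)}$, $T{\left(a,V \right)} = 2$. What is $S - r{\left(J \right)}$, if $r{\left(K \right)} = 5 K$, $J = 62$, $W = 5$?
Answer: $-255$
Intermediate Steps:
$S = 55$ ($S = 3 - \left(-2\right) 13 \cdot 2 = 3 - \left(-26\right) 2 = 3 - -52 = 3 + 52 = 55$)
$S - r{\left(J \right)} = 55 - 5 \cdot 62 = 55 - 310 = -255$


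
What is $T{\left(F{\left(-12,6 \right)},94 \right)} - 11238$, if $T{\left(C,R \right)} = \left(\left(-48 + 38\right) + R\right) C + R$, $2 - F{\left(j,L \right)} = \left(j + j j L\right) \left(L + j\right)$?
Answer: $418432$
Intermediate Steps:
$F{\left(j,L \right)} = 2 - \left(L + j\right) \left(j + L j^{2}\right)$ ($F{\left(j,L \right)} = 2 - \left(j + j j L\right) \left(L + j\right) = 2 - \left(j + j^{2} L\right) \left(L + j\right) = 2 - \left(j + L j^{2}\right) \left(L + j\right) = 2 - \left(L + j\right) \left(j + L j^{2}\right)$)
$T{\left(C,R \right)} = R + C \left(-10 + R\right)$ ($T{\left(C,R \right)} = \left(-10 + R\right) C + R = C \left(-10 + R\right) + R = R + C \left(-10 + R\right)$)
$T{\left(F{\left(-12,6 \right)},94 \right)} - 11238 = \left(94 - 10 \left(2 - \left(-12\right)^{2} - 6 \left(-12\right) - 6 \left(-12\right)^{3} - 6^{2} \left(-12\right)^{2}\right) + \left(2 - \left(-12\right)^{2} - 6 \left(-12\right) - 6 \left(-12\right)^{3} - 6^{2} \left(-12\right)^{2}\right) 94\right) - 11238 = \left(94 - 10 \left(2 - 144 + 72 - 6 \left(-1728\right) - 36 \cdot 144\right) + \left(2 - 144 + 72 - 6 \left(-1728\right) - 36 \cdot 144\right) 94\right) - 11238 = \left(94 - 10 \left(2 - 144 + 72 + 10368 - 5184\right) + \left(2 - 144 + 72 + 10368 - 5184\right) 94\right) - 11238 = \left(94 - 51140 + 5114 \cdot 94\right) - 11238 = \left(94 - 51140 + 480716\right) - 11238 = 429670 - 11238 = 418432$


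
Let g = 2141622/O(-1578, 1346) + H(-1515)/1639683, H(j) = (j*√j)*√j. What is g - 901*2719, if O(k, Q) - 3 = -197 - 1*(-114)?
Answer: -18048084608777/7287480 ≈ -2.4766e+6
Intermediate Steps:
O(k, Q) = -80 (O(k, Q) = 3 + (-197 - 1*(-114)) = 3 + (-197 + 114) = 3 - 83 = -80)
H(j) = j² (H(j) = j^(3/2)*√j = j²)
g = -195077642657/7287480 (g = 2141622/(-80) + (-1515)²/1639683 = 2141622*(-1/80) + 2295225*(1/1639683) = -1070811/40 + 255025/182187 = -195077642657/7287480 ≈ -26769.)
g - 901*2719 = -195077642657/7287480 - 901*2719 = -195077642657/7287480 - 2449819 = -18048084608777/7287480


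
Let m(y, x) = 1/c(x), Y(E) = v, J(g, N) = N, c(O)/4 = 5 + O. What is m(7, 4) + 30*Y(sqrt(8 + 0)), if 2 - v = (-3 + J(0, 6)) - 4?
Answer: 3241/36 ≈ 90.028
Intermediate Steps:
c(O) = 20 + 4*O (c(O) = 4*(5 + O) = 20 + 4*O)
v = 3 (v = 2 - ((-3 + 6) - 4) = 2 - (3 - 4) = 2 - 1*(-1) = 2 + 1 = 3)
Y(E) = 3
m(y, x) = 1/(20 + 4*x)
m(7, 4) + 30*Y(sqrt(8 + 0)) = 1/(4*(5 + 4)) + 30*3 = (1/4)/9 + 90 = (1/4)*(1/9) + 90 = 1/36 + 90 = 3241/36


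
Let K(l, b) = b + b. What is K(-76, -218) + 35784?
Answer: 35348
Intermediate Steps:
K(l, b) = 2*b
K(-76, -218) + 35784 = 2*(-218) + 35784 = -436 + 35784 = 35348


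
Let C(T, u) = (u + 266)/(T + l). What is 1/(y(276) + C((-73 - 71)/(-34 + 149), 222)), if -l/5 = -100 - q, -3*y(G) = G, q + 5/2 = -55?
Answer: -48587/4357764 ≈ -0.011150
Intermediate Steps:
q = -115/2 (q = -5/2 - 55 = -115/2 ≈ -57.500)
y(G) = -G/3
l = 425/2 (l = -5*(-100 - 1*(-115/2)) = -5*(-100 + 115/2) = -5*(-85/2) = 425/2 ≈ 212.50)
C(T, u) = (266 + u)/(425/2 + T) (C(T, u) = (u + 266)/(T + 425/2) = (266 + u)/(425/2 + T))
1/(y(276) + C((-73 - 71)/(-34 + 149), 222)) = 1/(-⅓*276 + 2*(266 + 222)/(425 + 2*((-73 - 71)/(-34 + 149)))) = 1/(-92 + 2*488/(425 + 2*(-144/115))) = 1/(-92 + 2*488/(425 - 288/115)) = 1/(-92 + 2*488/(48587/115)) = 1/(-92 + 2*(115/48587)*488) = 1/(-92 + 112240/48587) = 1/(-4357764/48587) = -48587/4357764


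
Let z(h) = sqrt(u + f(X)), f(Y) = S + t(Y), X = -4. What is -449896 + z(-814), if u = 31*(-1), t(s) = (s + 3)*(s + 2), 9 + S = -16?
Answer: -449896 + 3*I*sqrt(6) ≈ -4.499e+5 + 7.3485*I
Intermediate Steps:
S = -25 (S = -9 - 16 = -25)
t(s) = (2 + s)*(3 + s) (t(s) = (3 + s)*(2 + s) = (2 + s)*(3 + s))
f(Y) = -19 + Y**2 + 5*Y (f(Y) = -25 + (6 + Y**2 + 5*Y) = -19 + Y**2 + 5*Y)
u = -31
z(h) = 3*I*sqrt(6) (z(h) = sqrt(-31 + (-19 + (-4)**2 + 5*(-4))) = sqrt(-31 + (-19 + 16 - 20)) = sqrt(-31 - 23) = sqrt(-54) = 3*I*sqrt(6))
-449896 + z(-814) = -449896 + 3*I*sqrt(6)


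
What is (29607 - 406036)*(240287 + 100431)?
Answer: -128256136022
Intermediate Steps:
(29607 - 406036)*(240287 + 100431) = -376429*340718 = -128256136022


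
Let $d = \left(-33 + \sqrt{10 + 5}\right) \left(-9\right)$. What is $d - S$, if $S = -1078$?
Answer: $1375 - 9 \sqrt{15} \approx 1340.1$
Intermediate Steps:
$d = 297 - 9 \sqrt{15}$ ($d = \left(-33 + \sqrt{15}\right) \left(-9\right) = 297 - 9 \sqrt{15} \approx 262.14$)
$d - S = \left(297 - 9 \sqrt{15}\right) - -1078 = \left(297 - 9 \sqrt{15}\right) + 1078 = 1375 - 9 \sqrt{15}$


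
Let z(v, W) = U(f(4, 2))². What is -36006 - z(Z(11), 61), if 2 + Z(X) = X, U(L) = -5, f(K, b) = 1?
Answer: -36031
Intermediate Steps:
Z(X) = -2 + X
z(v, W) = 25 (z(v, W) = (-5)² = 25)
-36006 - z(Z(11), 61) = -36006 - 1*25 = -36006 - 25 = -36031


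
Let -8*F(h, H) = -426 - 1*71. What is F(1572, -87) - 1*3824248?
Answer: -30593487/8 ≈ -3.8242e+6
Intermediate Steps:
F(h, H) = 497/8 (F(h, H) = -(-426 - 1*71)/8 = -(-426 - 71)/8 = -⅛*(-497) = 497/8)
F(1572, -87) - 1*3824248 = 497/8 - 1*3824248 = 497/8 - 3824248 = -30593487/8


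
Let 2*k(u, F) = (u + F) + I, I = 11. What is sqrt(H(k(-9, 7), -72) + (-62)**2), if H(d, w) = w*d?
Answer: 8*sqrt(55) ≈ 59.330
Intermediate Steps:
k(u, F) = 11/2 + F/2 + u/2 (k(u, F) = ((u + F) + 11)/2 = ((F + u) + 11)/2 = (11 + F + u)/2 = 11/2 + F/2 + u/2)
H(d, w) = d*w
sqrt(H(k(-9, 7), -72) + (-62)**2) = sqrt((11/2 + (1/2)*7 + (1/2)*(-9))*(-72) + (-62)**2) = sqrt((11/2 + 7/2 - 9/2)*(-72) + 3844) = sqrt((9/2)*(-72) + 3844) = sqrt(-324 + 3844) = sqrt(3520) = 8*sqrt(55)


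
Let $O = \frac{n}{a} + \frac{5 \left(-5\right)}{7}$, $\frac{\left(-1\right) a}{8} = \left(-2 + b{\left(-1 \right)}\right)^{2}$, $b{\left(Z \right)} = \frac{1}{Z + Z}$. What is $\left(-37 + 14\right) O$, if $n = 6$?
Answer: $\frac{14858}{175} \approx 84.903$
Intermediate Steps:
$b{\left(Z \right)} = \frac{1}{2 Z}$
$a = -50$ ($a = - 8 \left(-2 + \frac{1}{2 \left(-1\right)}\right)^{2} = - 8 \left(-2 + \frac{1}{2} \left(-1\right)\right)^{2} = - 8 \left(-2 - \frac{1}{2}\right)^{2} = - 8 \left(- \frac{5}{2}\right)^{2} = \left(-8\right) \frac{25}{4} = -50$)
$O = - \frac{646}{175}$ ($O = \frac{6}{-50} + \frac{5 \left(-5\right)}{7} = 6 \left(- \frac{1}{50}\right) - \frac{25}{7} = - \frac{3}{25} - \frac{25}{7} = - \frac{646}{175} \approx -3.6914$)
$\left(-37 + 14\right) O = \left(-37 + 14\right) \left(- \frac{646}{175}\right) = \left(-23\right) \left(- \frac{646}{175}\right) = \frac{14858}{175}$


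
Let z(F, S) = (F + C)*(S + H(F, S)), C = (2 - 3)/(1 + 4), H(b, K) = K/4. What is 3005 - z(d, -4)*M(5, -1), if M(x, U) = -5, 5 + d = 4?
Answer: 3035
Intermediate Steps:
d = -1 (d = -5 + 4 = -1)
H(b, K) = K/4 (H(b, K) = K*(1/4) = K/4)
C = -1/5 ≈ -0.20000
z(F, S) = 5*S*(-1/5 + F)/4 (z(F, S) = (F - 1/5)*(S + S/4) = (-1/5 + F)*(5*S/4) = 5*S*(-1/5 + F)/4)
3005 - z(d, -4)*M(5, -1) = 3005 - (1/4)*(-4)*(-1 + 5*(-1))*(-5) = 3005 - (1/4)*(-4)*(-1 - 5)*(-5) = 3005 - (1/4)*(-4)*(-6)*(-5) = 3005 - 6*(-5) = 3005 - 1*(-30) = 3005 + 30 = 3035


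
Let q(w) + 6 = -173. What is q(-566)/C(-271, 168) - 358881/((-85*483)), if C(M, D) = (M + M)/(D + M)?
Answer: -187472511/7417270 ≈ -25.275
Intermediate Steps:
q(w) = -179 (q(w) = -6 - 173 = -179)
C(M, D) = 2*M/(D + M) (C(M, D) = (2*M)/(D + M) = 2*M/(D + M))
q(-566)/C(-271, 168) - 358881/((-85*483)) = -179/(2*(-271)/(168 - 271)) - 358881/((-85*483)) = -179/(2*(-271)/(-103)) - 358881/(-41055) = -179/(2*(-271)*(-1/103)) - 358881*(-1/41055) = -179/542/103 + 119627/13685 = -179*103/542 + 119627/13685 = -18437/542 + 119627/13685 = -187472511/7417270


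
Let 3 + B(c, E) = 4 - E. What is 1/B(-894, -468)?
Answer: 1/469 ≈ 0.0021322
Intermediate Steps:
B(c, E) = 1 - E (B(c, E) = -3 + (4 - E) = 1 - E)
1/B(-894, -468) = 1/(1 - 1*(-468)) = 1/(1 + 468) = 1/469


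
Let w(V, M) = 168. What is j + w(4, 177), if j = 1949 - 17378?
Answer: -15261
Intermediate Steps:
j = -15429
j + w(4, 177) = -15429 + 168 = -15261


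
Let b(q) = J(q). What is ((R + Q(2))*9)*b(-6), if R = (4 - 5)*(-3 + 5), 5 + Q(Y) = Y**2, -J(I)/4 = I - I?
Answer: 0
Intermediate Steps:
J(I) = 0 (J(I) = -4*(I - I) = -4*0 = 0)
b(q) = 0
Q(Y) = -5 + Y**2
R = -2 (R = -1*2 = -2)
((R + Q(2))*9)*b(-6) = ((-2 + (-5 + 2**2))*9)*0 = ((-2 + (-5 + 4))*9)*0 = ((-2 - 1)*9)*0 = -3*9*0 = -27*0 = 0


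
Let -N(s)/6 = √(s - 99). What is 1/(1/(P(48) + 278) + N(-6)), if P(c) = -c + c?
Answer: 278/292133521 + 463704*I*√105/292133521 ≈ 9.5162e-7 + 0.016265*I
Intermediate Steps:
N(s) = -6*√(-99 + s) (N(s) = -6*√(s - 99) = -6*√(-99 + s))
P(c) = 0
1/(1/(P(48) + 278) + N(-6)) = 1/(1/(0 + 278) - 6*√(-99 - 6)) = 1/(1/278 - 6*I*√105)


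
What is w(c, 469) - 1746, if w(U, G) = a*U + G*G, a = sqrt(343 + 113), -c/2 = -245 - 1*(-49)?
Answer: 218215 + 784*sqrt(114) ≈ 2.2659e+5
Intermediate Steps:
c = 392 (c = -2*(-245 - 1*(-49)) = -2*(-245 + 49) = -2*(-196) = 392)
a = 2*sqrt(114) (a = sqrt(456) = 2*sqrt(114) ≈ 21.354)
w(U, G) = G**2 + 2*U*sqrt(114) (w(U, G) = (2*sqrt(114))*U + G*G = 2*U*sqrt(114) + G**2 = G**2 + 2*U*sqrt(114))
w(c, 469) - 1746 = (469**2 + 2*392*sqrt(114)) - 1746 = (219961 + 784*sqrt(114)) - 1746 = 218215 + 784*sqrt(114)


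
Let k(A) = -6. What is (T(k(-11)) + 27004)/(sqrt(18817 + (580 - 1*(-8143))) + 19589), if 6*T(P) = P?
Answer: 528961767/383701381 - 486054*sqrt(85)/383701381 ≈ 1.3669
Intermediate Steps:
T(P) = P/6
(T(k(-11)) + 27004)/(sqrt(18817 + (580 - 1*(-8143))) + 19589) = ((1/6)*(-6) + 27004)/(sqrt(18817 + (580 - 1*(-8143))) + 19589) = (-1 + 27004)/(sqrt(18817 + (580 + 8143)) + 19589) = 27003/(sqrt(18817 + 8723) + 19589) = 27003/(sqrt(27540) + 19589) = 27003/(18*sqrt(85) + 19589) = 27003/(19589 + 18*sqrt(85))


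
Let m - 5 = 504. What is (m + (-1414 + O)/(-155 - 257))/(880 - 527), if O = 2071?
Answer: 209051/145436 ≈ 1.4374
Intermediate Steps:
m = 509 (m = 5 + 504 = 509)
(m + (-1414 + O)/(-155 - 257))/(880 - 527) = (509 + (-1414 + 2071)/(-155 - 257))/(880 - 527) = (509 + 657/(-412))/353 = (509 + 657*(-1/412))*(1/353) = (509 - 657/412)*(1/353) = (209051/412)*(1/353) = 209051/145436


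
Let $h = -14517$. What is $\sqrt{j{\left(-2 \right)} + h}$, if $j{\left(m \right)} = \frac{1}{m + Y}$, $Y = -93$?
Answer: $\frac{2 i \sqrt{32754005}}{95} \approx 120.49 i$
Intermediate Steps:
$j{\left(m \right)} = \frac{1}{-93 + m}$ ($j{\left(m \right)} = \frac{1}{m - 93} = \frac{1}{-93 + m}$)
$\sqrt{j{\left(-2 \right)} + h} = \sqrt{\frac{1}{-93 - 2} - 14517} = \sqrt{\frac{1}{-95} - 14517} = \sqrt{- \frac{1}{95} - 14517} = \sqrt{- \frac{1379116}{95}} = \frac{2 i \sqrt{32754005}}{95}$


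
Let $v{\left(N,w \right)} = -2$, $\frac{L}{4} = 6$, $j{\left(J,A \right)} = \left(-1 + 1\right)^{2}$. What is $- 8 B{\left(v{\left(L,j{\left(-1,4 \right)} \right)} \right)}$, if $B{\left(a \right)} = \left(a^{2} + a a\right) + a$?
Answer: $-48$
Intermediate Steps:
$j{\left(J,A \right)} = 0$ ($j{\left(J,A \right)} = 0^{2} = 0$)
$L = 24$ ($L = 4 \cdot 6 = 24$)
$B{\left(a \right)} = a + 2 a^{2}$ ($B{\left(a \right)} = \left(a^{2} + a^{2}\right) + a = 2 a^{2} + a = a + 2 a^{2}$)
$- 8 B{\left(v{\left(L,j{\left(-1,4 \right)} \right)} \right)} = - 8 \left(- 2 \left(1 + 2 \left(-2\right)\right)\right) = - 8 \left(- 2 \left(1 - 4\right)\right) = - 8 \left(\left(-2\right) \left(-3\right)\right) = \left(-8\right) 6 = -48$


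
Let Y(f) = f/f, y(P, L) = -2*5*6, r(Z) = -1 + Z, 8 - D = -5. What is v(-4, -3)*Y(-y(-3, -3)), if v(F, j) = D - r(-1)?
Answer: 15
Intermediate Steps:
D = 13 (D = 8 - 1*(-5) = 8 + 5 = 13)
y(P, L) = -60 (y(P, L) = -10*6 = -60)
Y(f) = 1
v(F, j) = 15 (v(F, j) = 13 - (-1 - 1) = 13 - 1*(-2) = 13 + 2 = 15)
v(-4, -3)*Y(-y(-3, -3)) = 15*1 = 15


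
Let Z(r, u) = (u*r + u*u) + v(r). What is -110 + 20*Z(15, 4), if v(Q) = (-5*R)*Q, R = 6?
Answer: -7590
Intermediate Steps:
v(Q) = -30*Q (v(Q) = (-5*6)*Q = -30*Q)
Z(r, u) = u² - 30*r + r*u (Z(r, u) = (u*r + u*u) - 30*r = (r*u + u²) - 30*r = (u² + r*u) - 30*r = u² - 30*r + r*u)
-110 + 20*Z(15, 4) = -110 + 20*(4² - 30*15 + 15*4) = -110 + 20*(16 - 450 + 60) = -110 + 20*(-374) = -110 - 7480 = -7590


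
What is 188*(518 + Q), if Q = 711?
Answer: 231052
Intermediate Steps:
188*(518 + Q) = 188*(518 + 711) = 188*1229 = 231052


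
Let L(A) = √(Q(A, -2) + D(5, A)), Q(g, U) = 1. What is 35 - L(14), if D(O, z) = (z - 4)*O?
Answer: 35 - √51 ≈ 27.859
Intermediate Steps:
D(O, z) = O*(-4 + z) (D(O, z) = (-4 + z)*O = O*(-4 + z))
L(A) = √(-19 + 5*A) (L(A) = √(1 + 5*(-4 + A)) = √(1 + (-20 + 5*A)) = √(-19 + 5*A))
35 - L(14) = 35 - √(-19 + 5*14) = 35 - √(-19 + 70) = 35 - √51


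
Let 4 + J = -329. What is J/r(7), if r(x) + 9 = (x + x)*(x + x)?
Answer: -333/187 ≈ -1.7807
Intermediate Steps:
J = -333 (J = -4 - 329 = -333)
r(x) = -9 + 4*x² (r(x) = -9 + (x + x)*(x + x) = -9 + (2*x)*(2*x) = -9 + 4*x²)
J/r(7) = -333/(-9 + 4*7²) = -333/(-9 + 4*49) = -333/(-9 + 196) = -333/187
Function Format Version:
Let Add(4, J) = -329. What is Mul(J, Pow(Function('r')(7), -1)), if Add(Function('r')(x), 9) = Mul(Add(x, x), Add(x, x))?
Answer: Rational(-333, 187) ≈ -1.7807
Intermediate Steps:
J = -333 (J = Add(-4, -329) = -333)
Function('r')(x) = Add(-9, Mul(4, Pow(x, 2))) (Function('r')(x) = Add(-9, Mul(Add(x, x), Add(x, x))) = Add(-9, Mul(Mul(2, x), Mul(2, x))) = Add(-9, Mul(4, Pow(x, 2))))
Mul(J, Pow(Function('r')(7), -1)) = Mul(-333, Pow(Add(-9, Mul(4, Pow(7, 2))), -1)) = Mul(-333, Pow(Add(-9, Mul(4, 49)), -1)) = Mul(-333, Pow(Add(-9, 196), -1)) = Mul(-333, Pow(187, -1)) = Mul(-333, Rational(1, 187)) = Rational(-333, 187)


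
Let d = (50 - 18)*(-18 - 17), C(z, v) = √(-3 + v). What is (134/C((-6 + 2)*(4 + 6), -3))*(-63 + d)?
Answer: 79261*I*√6/3 ≈ 64716.0*I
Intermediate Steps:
d = -1120 (d = 32*(-35) = -1120)
(134/C((-6 + 2)*(4 + 6), -3))*(-63 + d) = (134/(√(-3 - 3)))*(-63 - 1120) = (134/(√(-6)))*(-1183) = (134/((I*√6)))*(-1183) = (134*(-I*√6/6))*(-1183) = -67*I*√6/3*(-1183) = 79261*I*√6/3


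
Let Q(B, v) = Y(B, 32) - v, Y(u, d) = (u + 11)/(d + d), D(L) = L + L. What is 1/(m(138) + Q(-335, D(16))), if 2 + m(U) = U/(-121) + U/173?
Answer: -334928/13197941 ≈ -0.025377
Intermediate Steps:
D(L) = 2*L
Y(u, d) = (11 + u)/(2*d) (Y(u, d) = (11 + u)/((2*d)) = (11 + u)*(1/(2*d)) = (11 + u)/(2*d))
Q(B, v) = 11/64 - v + B/64 (Q(B, v) = (½)*(11 + B)/32 - v = (½)*(1/32)*(11 + B) - v = (11/64 + B/64) - v = 11/64 - v + B/64)
m(U) = -2 - 52*U/20933 (m(U) = -2 + (U/(-121) + U/173) = -2 + (U*(-1/121) + U*(1/173)) = -2 + (-U/121 + U/173) = -2 - 52*U/20933)
1/(m(138) + Q(-335, D(16))) = 1/((-2 - 52/20933*138) + (11/64 - 2*16 + (1/64)*(-335))) = 1/((-2 - 7176/20933) + (11/64 - 1*32 - 335/64)) = 1/(-49042/20933 + (11/64 - 32 - 335/64)) = 1/(-49042/20933 - 593/16) = 1/(-13197941/334928) = -334928/13197941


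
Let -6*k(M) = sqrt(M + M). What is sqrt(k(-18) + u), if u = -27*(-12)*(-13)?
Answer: sqrt(-4212 - I) ≈ 0.0077 - 64.9*I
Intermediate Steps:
k(M) = -sqrt(2)*sqrt(M)/6 (k(M) = -sqrt(M + M)/6 = -sqrt(2)*sqrt(M)/6)
u = -4212 (u = 324*(-13) = -4212)
sqrt(k(-18) + u) = sqrt(-sqrt(2)*sqrt(-18)/6 - 4212) = sqrt(-sqrt(2)*3*I*sqrt(2)/6 - 4212) = sqrt(-I - 4212) = sqrt(-4212 - I)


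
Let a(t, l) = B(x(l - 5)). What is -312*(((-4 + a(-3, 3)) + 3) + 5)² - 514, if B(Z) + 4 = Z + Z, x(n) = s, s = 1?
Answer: -1762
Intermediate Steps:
x(n) = 1
B(Z) = -4 + 2*Z (B(Z) = -4 + (Z + Z) = -4 + 2*Z)
a(t, l) = -2 (a(t, l) = -4 + 2*1 = -4 + 2 = -2)
-312*(((-4 + a(-3, 3)) + 3) + 5)² - 514 = -312*(((-4 - 2) + 3) + 5)² - 514 = -312*((-6 + 3) + 5)² - 514 = -312*(-3 + 5)² - 514 = -312*2² - 514 = -312*4 - 514 = -1248 - 514 = -1762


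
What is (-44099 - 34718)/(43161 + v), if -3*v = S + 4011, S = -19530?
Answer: -78817/48334 ≈ -1.6307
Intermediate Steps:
v = 5173 (v = -(-19530 + 4011)/3 = -1/3*(-15519) = 5173)
(-44099 - 34718)/(43161 + v) = (-44099 - 34718)/(43161 + 5173) = -78817/48334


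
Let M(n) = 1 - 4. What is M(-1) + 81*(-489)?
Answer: -39612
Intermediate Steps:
M(n) = -3
M(-1) + 81*(-489) = -3 + 81*(-489) = -3 - 39609 = -39612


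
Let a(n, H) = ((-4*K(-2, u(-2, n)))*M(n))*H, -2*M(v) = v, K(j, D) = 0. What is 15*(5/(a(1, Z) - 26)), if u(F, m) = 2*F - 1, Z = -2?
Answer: -75/26 ≈ -2.8846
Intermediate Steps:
u(F, m) = -1 + 2*F
M(v) = -v/2
a(n, H) = 0 (a(n, H) = ((-4*0)*(-n/2))*H = (0*(-n/2))*H = 0*H = 0)
15*(5/(a(1, Z) - 26)) = 15*(5/(0 - 26)) = 15*(5/(-26)) = 15*(5*(-1/26)) = 15*(-5/26) = -75/26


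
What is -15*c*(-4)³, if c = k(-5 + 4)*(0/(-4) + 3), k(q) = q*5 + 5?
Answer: 0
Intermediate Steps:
k(q) = 5 + 5*q (k(q) = 5*q + 5 = 5 + 5*q)
c = 0 (c = (5 + 5*(-5 + 4))*(0/(-4) + 3) = (5 + 5*(-1))*(0*(-¼) + 3) = (5 - 5)*(0 + 3) = 0*3 = 0)
-15*c*(-4)³ = -15*0*(-4)³ = 0*(-64) = 0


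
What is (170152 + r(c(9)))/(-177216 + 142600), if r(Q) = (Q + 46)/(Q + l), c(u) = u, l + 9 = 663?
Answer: -112810831/22950408 ≈ -4.9154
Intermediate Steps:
l = 654 (l = -9 + 663 = 654)
r(Q) = (46 + Q)/(654 + Q) (r(Q) = (Q + 46)/(Q + 654) = (46 + Q)/(654 + Q))
(170152 + r(c(9)))/(-177216 + 142600) = (170152 + (46 + 9)/(654 + 9))/(-177216 + 142600) = (170152 + 55/663)/(-34616) = (170152 + (1/663)*55)*(-1/34616) = (170152 + 55/663)*(-1/34616) = (112810831/663)*(-1/34616) = -112810831/22950408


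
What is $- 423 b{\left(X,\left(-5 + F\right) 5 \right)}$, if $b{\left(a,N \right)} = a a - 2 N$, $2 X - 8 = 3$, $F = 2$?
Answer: $- \frac{101943}{4} \approx -25486.0$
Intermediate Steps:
$X = \frac{11}{2}$ ($X = 4 + \frac{1}{2} \cdot 3 = 4 + \frac{3}{2} = \frac{11}{2} \approx 5.5$)
$b{\left(a,N \right)} = a^{2} - 2 N$
$- 423 b{\left(X,\left(-5 + F\right) 5 \right)} = - 423 \left(\left(\frac{11}{2}\right)^{2} - 2 \left(-5 + 2\right) 5\right) = - 423 \left(\frac{121}{4} - 2 \left(\left(-3\right) 5\right)\right) = - 423 \left(\frac{121}{4} - -30\right) = - 423 \left(\frac{121}{4} + 30\right) = \left(-423\right) \frac{241}{4} = - \frac{101943}{4}$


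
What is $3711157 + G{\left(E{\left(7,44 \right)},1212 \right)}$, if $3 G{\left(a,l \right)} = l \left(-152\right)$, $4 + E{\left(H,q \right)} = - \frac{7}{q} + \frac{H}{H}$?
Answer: $3649749$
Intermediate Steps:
$E{\left(H,q \right)} = -3 - \frac{7}{q}$ ($E{\left(H,q \right)} = -4 - \left(\frac{7}{q} - \frac{H}{H}\right) = -4 + \left(- \frac{7}{q} + 1\right) = -4 + \left(1 - \frac{7}{q}\right) = -3 - \frac{7}{q}$)
$G{\left(a,l \right)} = - \frac{152 l}{3}$ ($G{\left(a,l \right)} = \frac{l \left(-152\right)}{3} = \frac{\left(-152\right) l}{3} = - \frac{152 l}{3}$)
$3711157 + G{\left(E{\left(7,44 \right)},1212 \right)} = 3711157 - 61408 = 3649749$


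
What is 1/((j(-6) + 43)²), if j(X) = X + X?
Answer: 1/961 ≈ 0.0010406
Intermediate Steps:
j(X) = 2*X
1/((j(-6) + 43)²) = 1/((2*(-6) + 43)²) = 1/((-12 + 43)²) = 1/(31²) = 1/961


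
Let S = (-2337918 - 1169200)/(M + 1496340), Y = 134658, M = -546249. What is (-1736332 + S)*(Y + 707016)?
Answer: -462830055450038140/316697 ≈ -1.4614e+12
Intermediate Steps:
S = -3507118/950091 (S = (-2337918 - 1169200)/(-546249 + 1496340) = -3507118/950091 ≈ -3.6913)
(-1736332 + S)*(Y + 707016) = (-1736332 - 3507118/950091)*(134658 + 707016) = -1649676913330/950091*841674 = -462830055450038140/316697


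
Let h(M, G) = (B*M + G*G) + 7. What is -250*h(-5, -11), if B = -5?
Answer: -38250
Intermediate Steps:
h(M, G) = 7 + G**2 - 5*M (h(M, G) = (-5*M + G*G) + 7 = (-5*M + G**2) + 7 = (G**2 - 5*M) + 7 = 7 + G**2 - 5*M)
-250*h(-5, -11) = -250*(7 + (-11)**2 - 5*(-5)) = -250*(7 + 121 + 25) = -250*153 = -38250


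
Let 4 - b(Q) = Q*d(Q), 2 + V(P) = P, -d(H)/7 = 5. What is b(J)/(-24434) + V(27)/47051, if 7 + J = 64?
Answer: -93444099/1149644134 ≈ -0.081281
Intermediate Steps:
J = 57 (J = -7 + 64 = 57)
d(H) = -35 (d(H) = -7*5 = -35)
V(P) = -2 + P
b(Q) = 4 + 35*Q (b(Q) = 4 - Q*(-35) = 4 - (-35)*Q = 4 + 35*Q)
b(J)/(-24434) + V(27)/47051 = (4 + 35*57)/(-24434) + (-2 + 27)/47051 = (4 + 1995)*(-1/24434) + 25*(1/47051) = 1999*(-1/24434) + 25/47051 = -1999/24434 + 25/47051 = -93444099/1149644134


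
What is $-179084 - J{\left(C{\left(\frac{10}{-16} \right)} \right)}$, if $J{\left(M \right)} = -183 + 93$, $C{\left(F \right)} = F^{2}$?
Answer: $-178994$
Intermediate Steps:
$J{\left(M \right)} = -90$
$-179084 - J{\left(C{\left(\frac{10}{-16} \right)} \right)} = -179084 - -90 = -179084 + 90 = -178994$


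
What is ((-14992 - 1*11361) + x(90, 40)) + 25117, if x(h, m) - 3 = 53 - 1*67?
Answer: -1247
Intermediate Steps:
x(h, m) = -11 (x(h, m) = 3 + (53 - 1*67) = 3 + (53 - 67) = 3 - 14 = -11)
((-14992 - 1*11361) + x(90, 40)) + 25117 = ((-14992 - 1*11361) - 11) + 25117 = ((-14992 - 11361) - 11) + 25117 = (-26353 - 11) + 25117 = -26364 + 25117 = -1247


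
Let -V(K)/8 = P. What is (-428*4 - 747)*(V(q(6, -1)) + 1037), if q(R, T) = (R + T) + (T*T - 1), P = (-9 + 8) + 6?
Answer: -2451623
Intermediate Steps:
P = 5 (P = -1 + 6 = 5)
q(R, T) = -1 + R + T + T² (q(R, T) = (R + T) + (T² - 1) = (R + T) + (-1 + T²) = -1 + R + T + T²)
V(K) = -40 (V(K) = -8*5 = -40)
(-428*4 - 747)*(V(q(6, -1)) + 1037) = (-428*4 - 747)*(-40 + 1037) = (-1712 - 747)*997 = -2459*997 = -2451623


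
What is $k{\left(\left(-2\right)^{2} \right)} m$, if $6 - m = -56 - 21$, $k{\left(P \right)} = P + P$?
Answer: $664$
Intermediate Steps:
$k{\left(P \right)} = 2 P$
$m = 83$ ($m = 6 - \left(-56 - 21\right) = 6 - -77 = 6 + 77 = 83$)
$k{\left(\left(-2\right)^{2} \right)} m = 2 \left(-2\right)^{2} \cdot 83 = 2 \cdot 4 \cdot 83 = 8 \cdot 83 = 664$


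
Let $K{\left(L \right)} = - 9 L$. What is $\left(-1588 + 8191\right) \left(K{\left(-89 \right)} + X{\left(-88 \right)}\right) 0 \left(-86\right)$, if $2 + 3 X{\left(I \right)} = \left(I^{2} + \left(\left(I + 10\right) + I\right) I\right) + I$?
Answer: $0$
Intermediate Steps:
$X{\left(I \right)} = - \frac{2}{3} + \frac{I}{3} + \frac{I^{2}}{3} + \frac{I \left(10 + 2 I\right)}{3}$ ($X{\left(I \right)} = - \frac{2}{3} + \frac{\left(I^{2} + \left(\left(I + 10\right) + I\right) I\right) + I}{3} = - \frac{2}{3} + \frac{\left(I^{2} + \left(\left(10 + I\right) + I\right) I\right) + I}{3} = - \frac{2}{3} + \frac{\left(I^{2} + \left(10 + 2 I\right) I\right) + I}{3} = - \frac{2}{3} + \frac{\left(I^{2} + I \left(10 + 2 I\right)\right) + I}{3} = - \frac{2}{3} + \frac{I + I^{2} + I \left(10 + 2 I\right)}{3} = - \frac{2}{3} + \left(\frac{I}{3} + \frac{I^{2}}{3} + \frac{I \left(10 + 2 I\right)}{3}\right) = - \frac{2}{3} + \frac{I}{3} + \frac{I^{2}}{3} + \frac{I \left(10 + 2 I\right)}{3}$)
$\left(-1588 + 8191\right) \left(K{\left(-89 \right)} + X{\left(-88 \right)}\right) 0 \left(-86\right) = \left(-1588 + 8191\right) \left(\left(-9\right) \left(-89\right) + \left(- \frac{2}{3} + \left(-88\right)^{2} + \frac{11}{3} \left(-88\right)\right)\right) 0 \left(-86\right) = 6603 \left(801 - - \frac{22262}{3}\right) 0 = 6603 \left(801 + \frac{22262}{3}\right) 0 = 6603 \cdot \frac{24665}{3} \cdot 0 = 54287665 \cdot 0 = 0$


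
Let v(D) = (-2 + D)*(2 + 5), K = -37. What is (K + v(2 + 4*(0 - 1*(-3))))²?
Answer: 2209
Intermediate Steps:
v(D) = -14 + 7*D (v(D) = (-2 + D)*7 = -14 + 7*D)
(K + v(2 + 4*(0 - 1*(-3))))² = (-37 + (-14 + 7*(2 + 4*(0 - 1*(-3)))))² = (-37 + (-14 + 7*(2 + 4*(0 + 3))))² = (-37 + (-14 + 7*(2 + 4*3)))² = (-37 + (-14 + 7*(2 + 12)))² = (-37 + (-14 + 7*14))² = (-37 + (-14 + 98))² = (-37 + 84)² = 47² = 2209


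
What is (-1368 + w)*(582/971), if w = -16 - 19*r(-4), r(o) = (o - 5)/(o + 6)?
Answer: -755727/971 ≈ -778.30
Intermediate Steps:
r(o) = (-5 + o)/(6 + o)
w = 139/2 (w = -16 - 19*(-5 - 4)/(6 - 4) = -16 - 19*(-9)/2 = -16 - 19*(-9/2) = -16 + 171/2 = 139/2 ≈ 69.500)
(-1368 + w)*(582/971) = (-1368 + 139/2)*(582/971) = -755727/971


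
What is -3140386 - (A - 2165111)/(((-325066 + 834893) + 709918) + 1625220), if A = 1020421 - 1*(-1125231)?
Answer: -8934288237031/2844965 ≈ -3.1404e+6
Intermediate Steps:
A = 2145652 (A = 1020421 + 1125231 = 2145652)
-3140386 - (A - 2165111)/(((-325066 + 834893) + 709918) + 1625220) = -3140386 - (2145652 - 2165111)/(((-325066 + 834893) + 709918) + 1625220) = -3140386 - (-19459)/((509827 + 709918) + 1625220) = -3140386 - (-19459)/(1219745 + 1625220) = -3140386 - (-19459)/2844965 = -3140386 - 1*(-19459/2844965) = -3140386 + 19459/2844965 = -8934288237031/2844965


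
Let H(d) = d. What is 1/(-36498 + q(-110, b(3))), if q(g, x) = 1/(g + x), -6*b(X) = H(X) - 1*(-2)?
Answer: -665/24271176 ≈ -2.7399e-5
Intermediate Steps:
b(X) = -1/3 - X/6 (b(X) = -(X - 1*(-2))/6 = -(X + 2)/6 = -(2 + X)/6 = -1/3 - X/6)
1/(-36498 + q(-110, b(3))) = 1/(-36498 + 1/(-110 + (-1/3 - 1/6*3))) = 1/(-36498 + 1/(-110 + (-1/3 - 1/2))) = 1/(-36498 + 1/(-110 - 5/6)) = 1/(-36498 + 1/(-665/6)) = 1/(-36498 - 6/665) = 1/(-24271176/665) = -665/24271176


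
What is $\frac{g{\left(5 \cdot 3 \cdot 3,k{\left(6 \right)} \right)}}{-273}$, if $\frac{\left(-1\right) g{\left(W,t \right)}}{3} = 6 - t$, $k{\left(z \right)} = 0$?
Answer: $\frac{6}{91} \approx 0.065934$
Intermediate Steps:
$g{\left(W,t \right)} = -18 + 3 t$ ($g{\left(W,t \right)} = - 3 \left(6 - t\right) = -18 + 3 t$)
$\frac{g{\left(5 \cdot 3 \cdot 3,k{\left(6 \right)} \right)}}{-273} = \frac{-18 + 3 \cdot 0}{-273} = \left(-18 + 0\right) \left(- \frac{1}{273}\right) = \left(-18\right) \left(- \frac{1}{273}\right) = \frac{6}{91}$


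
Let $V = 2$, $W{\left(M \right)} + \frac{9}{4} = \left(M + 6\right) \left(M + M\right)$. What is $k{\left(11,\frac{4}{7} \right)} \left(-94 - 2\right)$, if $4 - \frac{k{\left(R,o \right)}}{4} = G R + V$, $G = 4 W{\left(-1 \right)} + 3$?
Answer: $-195072$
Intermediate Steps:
$W{\left(M \right)} = - \frac{9}{4} + 2 M \left(6 + M\right)$ ($W{\left(M \right)} = - \frac{9}{4} + \left(M + 6\right) \left(M + M\right) = - \frac{9}{4} + \left(6 + M\right) 2 M = - \frac{9}{4} + 2 M \left(6 + M\right)$)
$G = -46$ ($G = 4 \left(- \frac{9}{4} + 2 \left(-1\right)^{2} + 12 \left(-1\right)\right) + 3 = 4 \left(- \frac{9}{4} + 2 \cdot 1 - 12\right) + 3 = 4 \left(- \frac{9}{4} + 2 - 12\right) + 3 = 4 \left(- \frac{49}{4}\right) + 3 = -49 + 3 = -46$)
$k{\left(R,o \right)} = 8 + 184 R$ ($k{\left(R,o \right)} = 16 - 4 \left(- 46 R + 2\right) = 16 - 4 \left(2 - 46 R\right) = 16 + \left(-8 + 184 R\right) = 8 + 184 R$)
$k{\left(11,\frac{4}{7} \right)} \left(-94 - 2\right) = \left(8 + 184 \cdot 11\right) \left(-94 - 2\right) = \left(8 + 2024\right) \left(-96\right) = 2032 \left(-96\right) = -195072$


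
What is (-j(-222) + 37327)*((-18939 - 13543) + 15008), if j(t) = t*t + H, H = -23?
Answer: 208534716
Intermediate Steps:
j(t) = -23 + t**2 (j(t) = t*t - 23 = t**2 - 23 = -23 + t**2)
(-j(-222) + 37327)*((-18939 - 13543) + 15008) = (-(-23 + (-222)**2) + 37327)*((-18939 - 13543) + 15008) = (-(-23 + 49284) + 37327)*(-32482 + 15008) = (-1*49261 + 37327)*(-17474) = (-49261 + 37327)*(-17474) = -11934*(-17474) = 208534716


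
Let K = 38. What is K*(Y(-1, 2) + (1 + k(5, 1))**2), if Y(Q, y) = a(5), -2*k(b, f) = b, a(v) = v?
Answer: 551/2 ≈ 275.50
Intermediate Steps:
k(b, f) = -b/2
Y(Q, y) = 5
K*(Y(-1, 2) + (1 + k(5, 1))**2) = 38*(5 + (1 - 1/2*5)**2) = 38*(5 + (1 - 5/2)**2) = 38*(5 + (-3/2)**2) = 38*(5 + 9/4) = 38*(29/4) = 551/2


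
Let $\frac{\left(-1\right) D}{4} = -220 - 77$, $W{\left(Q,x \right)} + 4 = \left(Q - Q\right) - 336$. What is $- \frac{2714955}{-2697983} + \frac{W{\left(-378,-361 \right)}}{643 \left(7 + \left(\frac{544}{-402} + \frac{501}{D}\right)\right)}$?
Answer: $\frac{256737817024545}{279318907336621} \approx 0.91916$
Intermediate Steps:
$W{\left(Q,x \right)} = -340$ ($W{\left(Q,x \right)} = -4 + \left(\left(Q - Q\right) - 336\right) = -4 + \left(0 - 336\right) = -4 - 336 = -340$)
$D = 1188$ ($D = - 4 \left(-220 - 77\right) = \left(-4\right) \left(-297\right) = 1188$)
$- \frac{2714955}{-2697983} + \frac{W{\left(-378,-361 \right)}}{643 \left(7 + \left(\frac{544}{-402} + \frac{501}{D}\right)\right)} = - \frac{2714955}{-2697983} - \frac{340}{643 \left(7 + \left(\frac{544}{-402} + \frac{501}{1188}\right)\right)} = \left(-2714955\right) \left(- \frac{1}{2697983}\right) - \frac{340}{643 \left(7 + \left(544 \left(- \frac{1}{402}\right) + 501 \cdot \frac{1}{1188}\right)\right)} = \frac{2714955}{2697983} - \frac{340}{643 \left(7 + \left(- \frac{272}{201} + \frac{167}{396}\right)\right)} = \frac{2714955}{2697983} - \frac{340}{643 \left(7 - \frac{24715}{26532}\right)} = \frac{2714955}{2697983} - \frac{340}{643 \cdot \frac{161009}{26532}} = \frac{2714955}{2697983} - \frac{340}{\frac{103528787}{26532}} = \frac{2714955}{2697983} - \frac{9020880}{103528787} = \frac{256737817024545}{279318907336621}$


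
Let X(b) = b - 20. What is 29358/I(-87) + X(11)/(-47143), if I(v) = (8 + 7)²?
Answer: 153780691/1178575 ≈ 130.48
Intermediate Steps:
X(b) = -20 + b
I(v) = 225 (I(v) = 15² = 225)
29358/I(-87) + X(11)/(-47143) = 29358/225 + (-20 + 11)/(-47143) = 29358*(1/225) - 9*(-1/47143) = 3262/25 + 9/47143 = 153780691/1178575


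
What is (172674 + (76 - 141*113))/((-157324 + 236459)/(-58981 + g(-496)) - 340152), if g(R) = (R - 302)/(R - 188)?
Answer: -55494243143/120373124418 ≈ -0.46102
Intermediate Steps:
g(R) = (-302 + R)/(-188 + R)
(172674 + (76 - 141*113))/((-157324 + 236459)/(-58981 + g(-496)) - 340152) = (172674 + (76 - 141*113))/((-157324 + 236459)/(-58981 + (-302 - 496)/(-188 - 496)) - 340152) = (172674 + (76 - 15933))/(79135/(-58981 - 798/(-684)) - 340152) = (172674 - 15857)/(79135/(-58981 - 1/684*(-798)) - 340152) = 156817/(79135/(-58981 + 7/6) - 340152) = 156817/(79135/(-353879/6) - 340152) = 156817/(79135*(-6/353879) - 340152) = 156817/(-474810/353879 - 340152) = 156817/(-120373124418/353879) = 156817*(-353879/120373124418) = -55494243143/120373124418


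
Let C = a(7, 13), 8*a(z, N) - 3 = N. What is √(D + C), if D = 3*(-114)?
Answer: 2*I*√85 ≈ 18.439*I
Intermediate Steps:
a(z, N) = 3/8 + N/8
D = -342
C = 2 (C = 3/8 + (⅛)*13 = 3/8 + 13/8 = 2)
√(D + C) = √(-342 + 2) = √(-340) = 2*I*√85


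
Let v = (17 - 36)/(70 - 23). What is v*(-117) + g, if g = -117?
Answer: -3276/47 ≈ -69.702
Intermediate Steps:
v = -19/47 ≈ -0.40426
v*(-117) + g = -19/47*(-117) - 117 = 2223/47 - 117 = -3276/47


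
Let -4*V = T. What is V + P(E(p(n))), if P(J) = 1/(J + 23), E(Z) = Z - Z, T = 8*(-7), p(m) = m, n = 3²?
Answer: 323/23 ≈ 14.043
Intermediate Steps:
n = 9
T = -56
E(Z) = 0
P(J) = 1/(23 + J)
V = 14 (V = -¼*(-56) = 14)
V + P(E(p(n))) = 14 + 1/(23 + 0) = 14 + 1/23 = 323/23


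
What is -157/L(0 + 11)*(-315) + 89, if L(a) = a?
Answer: 50434/11 ≈ 4584.9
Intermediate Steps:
-157/L(0 + 11)*(-315) + 89 = -157/(0 + 11)*(-315) + 89 = -157/11*(-315) + 89 = 49455/11 + 89 = 50434/11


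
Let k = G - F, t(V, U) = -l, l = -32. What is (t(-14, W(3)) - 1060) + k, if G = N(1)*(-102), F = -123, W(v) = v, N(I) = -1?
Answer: -803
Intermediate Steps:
G = 102 (G = -1*(-102) = 102)
t(V, U) = 32 (t(V, U) = -1*(-32) = 32)
k = 225 (k = 102 - 1*(-123) = 102 + 123 = 225)
(t(-14, W(3)) - 1060) + k = (32 - 1060) + 225 = -1028 + 225 = -803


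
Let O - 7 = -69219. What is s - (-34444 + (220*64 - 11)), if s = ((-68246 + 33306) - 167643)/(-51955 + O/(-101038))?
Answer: 53488090085202/2624680039 ≈ 20379.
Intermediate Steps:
O = -69212 (O = 7 - 69219 = -69212)
s = 10234290577/2624680039 (s = ((-68246 + 33306) - 167643)/(-51955 - 69212/(-101038)) = (-34940 - 167643)/(-51955 - 69212*(-1/101038)) = -202583/(-51955 + 34606/50519) = -202583/(-2624680039/50519) = -202583*(-50519/2624680039) = 10234290577/2624680039 ≈ 3.8993)
s - (-34444 + (220*64 - 11)) = 10234290577/2624680039 - (-34444 + (220*64 - 11)) = 10234290577/2624680039 - (-34444 + (14080 - 11)) = 10234290577/2624680039 - (-34444 + 14069) = 10234290577/2624680039 - 1*(-20375) = 10234290577/2624680039 + 20375 = 53488090085202/2624680039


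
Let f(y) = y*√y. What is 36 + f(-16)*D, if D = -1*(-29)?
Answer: 36 - 1856*I ≈ 36.0 - 1856.0*I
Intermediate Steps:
f(y) = y^(3/2)
D = 29
36 + f(-16)*D = 36 + (-16)^(3/2)*29 = 36 - 64*I*29 = 36 - 1856*I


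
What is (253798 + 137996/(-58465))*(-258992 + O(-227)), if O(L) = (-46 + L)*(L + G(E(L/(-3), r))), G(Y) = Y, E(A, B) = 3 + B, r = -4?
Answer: -2919378711735352/58465 ≈ -4.9934e+10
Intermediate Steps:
O(L) = (-1 + L)*(-46 + L) (O(L) = (-46 + L)*(L + (3 - 4)) = (-46 + L)*(L - 1) = (-46 + L)*(-1 + L) = (-1 + L)*(-46 + L))
(253798 + 137996/(-58465))*(-258992 + O(-227)) = (253798 + 137996/(-58465))*(-258992 + (46 + (-227)**2 - 47*(-227))) = (253798 + 137996*(-1/58465))*(-258992 + (46 + 51529 + 10669)) = (253798 - 137996/58465)*(-258992 + 62244) = (14838162074/58465)*(-196748) = -2919378711735352/58465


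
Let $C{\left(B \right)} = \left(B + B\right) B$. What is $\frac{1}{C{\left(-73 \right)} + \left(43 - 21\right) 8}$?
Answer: $\frac{1}{10834} \approx 9.2302 \cdot 10^{-5}$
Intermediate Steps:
$C{\left(B \right)} = 2 B^{2}$ ($C{\left(B \right)} = 2 B B = 2 B^{2}$)
$\frac{1}{C{\left(-73 \right)} + \left(43 - 21\right) 8} = \frac{1}{2 \left(-73\right)^{2} + \left(43 - 21\right) 8} = \frac{1}{2 \cdot 5329 + 22 \cdot 8} = \frac{1}{10658 + 176} = \frac{1}{10834}$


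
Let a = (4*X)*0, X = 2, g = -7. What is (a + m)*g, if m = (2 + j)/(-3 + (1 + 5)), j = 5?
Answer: -49/3 ≈ -16.333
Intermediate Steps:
m = 7/3 (m = (2 + 5)/(-3 + (1 + 5)) = 7/(-3 + 6) = 7/3 ≈ 2.3333)
a = 0 (a = (4*2)*0 = 8*0 = 0)
(a + m)*g = (0 + 7/3)*(-7) = (7/3)*(-7) = -49/3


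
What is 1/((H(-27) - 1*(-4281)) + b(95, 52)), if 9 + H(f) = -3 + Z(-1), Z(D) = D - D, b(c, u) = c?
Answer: 1/4364 ≈ 0.00022915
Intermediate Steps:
Z(D) = 0
H(f) = -12 (H(f) = -9 + (-3 + 0) = -9 - 3 = -12)
1/((H(-27) - 1*(-4281)) + b(95, 52)) = 1/((-12 - 1*(-4281)) + 95) = 1/((-12 + 4281) + 95) = 1/(4269 + 95) = 1/4364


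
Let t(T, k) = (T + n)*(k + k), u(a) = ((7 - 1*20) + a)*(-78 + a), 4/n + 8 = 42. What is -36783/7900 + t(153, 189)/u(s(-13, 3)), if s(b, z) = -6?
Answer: 4245039/134300 ≈ 31.609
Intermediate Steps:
n = 2/17 (n = 4/(-8 + 42) = 4/34 = 4*(1/34) = 2/17 ≈ 0.11765)
u(a) = (-78 + a)*(-13 + a) (u(a) = ((7 - 20) + a)*(-78 + a) = (-13 + a)*(-78 + a) = (-78 + a)*(-13 + a))
t(T, k) = 2*k*(2/17 + T) (t(T, k) = (T + 2/17)*(k + k) = (2/17 + T)*(2*k) = 2*k*(2/17 + T))
-36783/7900 + t(153, 189)/u(s(-13, 3)) = -36783/7900 + ((2/17)*189*(2 + 17*153))/(1014 + (-6)**2 - 91*(-6)) = -36783*1/7900 + ((2/17)*189*(2 + 2601))/(1014 + 36 + 546) = -36783/7900 + ((2/17)*189*2603)/1596 = -36783/7900 + (983934/17)*(1/1596) = -36783/7900 + 1233/34 = 4245039/134300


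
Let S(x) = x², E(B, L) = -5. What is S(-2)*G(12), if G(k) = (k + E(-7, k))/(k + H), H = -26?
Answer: -2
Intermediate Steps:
G(k) = (-5 + k)/(-26 + k) (G(k) = (k - 5)/(k - 26) = (-5 + k)/(-26 + k))
S(-2)*G(12) = (-2)²*((-5 + 12)/(-26 + 12)) = 4*(7/(-14)) = 4*(-1/14*7) = 4*(-½) = -2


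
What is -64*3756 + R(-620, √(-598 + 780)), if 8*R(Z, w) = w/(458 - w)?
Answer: -201520637861/838328 + 229*√182/838328 ≈ -2.4038e+5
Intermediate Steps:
R(Z, w) = w/(8*(458 - w)) (R(Z, w) = (w/(458 - w))/8 = w/(8*(458 - w)))
-64*3756 + R(-620, √(-598 + 780)) = -64*3756 - √(-598 + 780)/(-3664 + 8*√(-598 + 780)) = -240384 - √182/(-3664 + 8*√182)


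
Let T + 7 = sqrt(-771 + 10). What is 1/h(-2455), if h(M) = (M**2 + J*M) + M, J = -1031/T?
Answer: 1980523/11890929697675 + 1031*I*sqrt(761)/11890929697675 ≈ 1.6656e-7 + 2.3919e-9*I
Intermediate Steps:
T = -7 + I*sqrt(761) (T = -7 + sqrt(-771 + 10) = -7 + sqrt(-761) = -7 + I*sqrt(761) ≈ -7.0 + 27.586*I)
J = -1031/(-7 + I*sqrt(761)) ≈ 8.9099 + 35.113*I
h(M) = M + M**2 + M*(7217/810 + 1031*I*sqrt(761)/810) (h(M) = (M**2 + (7217/810 + 1031*I*sqrt(761)/810)*M) + M = (M**2 + M*(7217/810 + 1031*I*sqrt(761)/810)) + M = M + M**2 + M*(7217/810 + 1031*I*sqrt(761)/810))
1/h(-2455) = 1/((-2455)**2 + (8027/810)*(-2455) + (1031/810)*I*(-2455)*sqrt(761)) = 1/(6027025 - 3941257/162 - 506221*I*sqrt(761)/162) = 1/(972436793/162 - 506221*I*sqrt(761)/162)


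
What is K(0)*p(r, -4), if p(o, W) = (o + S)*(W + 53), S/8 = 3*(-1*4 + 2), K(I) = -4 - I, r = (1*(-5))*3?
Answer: 12348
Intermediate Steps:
r = -15 (r = -5*3 = -15)
S = -48 (S = 8*(3*(-1*4 + 2)) = 8*(3*(-4 + 2)) = 8*(3*(-2)) = 8*(-6) = -48)
p(o, W) = (-48 + o)*(53 + W) (p(o, W) = (o - 48)*(W + 53) = (-48 + o)*(53 + W))
K(0)*p(r, -4) = (-4 - 1*0)*(-2544 - 48*(-4) + 53*(-15) - 4*(-15)) = (-4 + 0)*(-2544 + 192 - 795 + 60) = -4*(-3087) = 12348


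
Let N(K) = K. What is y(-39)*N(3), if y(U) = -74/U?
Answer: 74/13 ≈ 5.6923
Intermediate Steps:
y(-39)*N(3) = -74/(-39)*3 = -74*(-1/39)*3 = (74/39)*3 = 74/13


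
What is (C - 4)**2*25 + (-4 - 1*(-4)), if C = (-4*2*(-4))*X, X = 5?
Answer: 608400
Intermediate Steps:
C = 160 (C = (-4*2*(-4))*5 = -8*(-4)*5 = 32*5 = 160)
(C - 4)**2*25 + (-4 - 1*(-4)) = (160 - 4)**2*25 + (-4 - 1*(-4)) = 156**2*25 + (-4 + 4) = 24336*25 + 0 = 608400 + 0 = 608400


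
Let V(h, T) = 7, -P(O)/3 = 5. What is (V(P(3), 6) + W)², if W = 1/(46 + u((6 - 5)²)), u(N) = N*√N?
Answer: 108900/2209 ≈ 49.298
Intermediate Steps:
u(N) = N^(3/2)
P(O) = -15 (P(O) = -3*5 = -15)
W = 1/47 (W = 1/(46 + ((6 - 5)²)^(3/2)) = 1/(46 + (1²)^(3/2)) = 1/(46 + 1^(3/2)) = 1/(46 + 1) = 1/47 ≈ 0.021277)
(V(P(3), 6) + W)² = (7 + 1/47)² = (330/47)² = 108900/2209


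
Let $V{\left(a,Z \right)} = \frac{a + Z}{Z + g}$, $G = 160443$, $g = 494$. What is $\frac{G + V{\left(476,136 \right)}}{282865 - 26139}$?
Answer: $\frac{5615539}{8985410} \approx 0.62496$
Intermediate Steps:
$V{\left(a,Z \right)} = \frac{Z + a}{494 + Z}$ ($V{\left(a,Z \right)} = \frac{a + Z}{Z + 494} = \frac{Z + a}{494 + Z}$)
$\frac{G + V{\left(476,136 \right)}}{282865 - 26139} = \frac{160443 + \frac{136 + 476}{494 + 136}}{282865 - 26139} = \frac{160443 + \frac{1}{630} \cdot 612}{256726} = \left(160443 + \frac{1}{630} \cdot 612\right) \frac{1}{256726} = \left(160443 + \frac{34}{35}\right) \frac{1}{256726} = \frac{5615539}{35} \cdot \frac{1}{256726} = \frac{5615539}{8985410}$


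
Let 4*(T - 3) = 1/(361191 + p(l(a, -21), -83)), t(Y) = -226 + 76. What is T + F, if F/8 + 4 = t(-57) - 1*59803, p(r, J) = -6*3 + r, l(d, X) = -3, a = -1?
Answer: -692945096039/1444680 ≈ -4.7965e+5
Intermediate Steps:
t(Y) = -150
p(r, J) = -18 + r
T = 4334041/1444680 (T = 3 + 1/(4*(361191 + (-18 - 3))) = 3 + 1/(4*(361191 - 21)) = 3 + (¼)/361170 = 3 + (¼)*(1/361170) = 3 + 1/1444680 = 4334041/1444680 ≈ 3.0000)
F = -479656 (F = -32 + 8*(-150 - 1*59803) = -32 + 8*(-150 - 59803) = -32 + 8*(-59953) = -32 - 479624 = -479656)
T + F = 4334041/1444680 - 479656 = -692945096039/1444680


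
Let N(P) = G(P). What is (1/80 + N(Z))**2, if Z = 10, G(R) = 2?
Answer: 25921/6400 ≈ 4.0502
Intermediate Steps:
N(P) = 2
(1/80 + N(Z))**2 = (1/80 + 2)**2 = (161/80)**2 = 25921/6400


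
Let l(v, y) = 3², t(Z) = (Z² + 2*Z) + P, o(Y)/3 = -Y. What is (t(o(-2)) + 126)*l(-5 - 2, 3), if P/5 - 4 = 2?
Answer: 1836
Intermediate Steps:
P = 30 (P = 20 + 5*2 = 20 + 10 = 30)
o(Y) = -3*Y (o(Y) = 3*(-Y) = -3*Y)
t(Z) = 30 + Z² + 2*Z (t(Z) = (Z² + 2*Z) + 30 = 30 + Z² + 2*Z)
l(v, y) = 9
(t(o(-2)) + 126)*l(-5 - 2, 3) = ((30 + (-3*(-2))² + 2*(-3*(-2))) + 126)*9 = ((30 + 6² + 2*6) + 126)*9 = ((30 + 36 + 12) + 126)*9 = (78 + 126)*9 = 204*9 = 1836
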